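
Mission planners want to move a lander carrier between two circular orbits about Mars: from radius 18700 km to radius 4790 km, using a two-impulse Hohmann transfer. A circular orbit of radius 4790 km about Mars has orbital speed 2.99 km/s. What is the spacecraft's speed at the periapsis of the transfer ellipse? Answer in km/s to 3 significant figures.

v = 3.77 km/s

From the circular-orbit relation v² = μ/r at r = 4790 km: μ = v²r = (2.99)² × 4790 = 42823.1 km³/s².
Semi-major axis of the transfer orbit: a_t = (18700 + 4790)/2 = 11745 km.
The periapsis of the transfer ellipse is at r = 4790 km.
Applying v² = μ(2/r − 1/a_t): v = 3.773 km/s.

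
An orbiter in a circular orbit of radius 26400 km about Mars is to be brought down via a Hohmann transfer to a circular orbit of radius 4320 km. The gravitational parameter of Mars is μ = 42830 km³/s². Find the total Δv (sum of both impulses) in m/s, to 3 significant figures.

Δv = 1580 m/s

The Hohmann ellipse has a_t = (r₁ + r₂)/2 = 15360 km.
Circular speed at r₁: v₁ = √(μ/r₁) = √(42830/26400) = 1.2737144 km/s.
Transfer-orbit speed at r₁ (vis-viva equation): v_a = √[μ(2/r₁ − 1/a_t)] = 0.67548909 km/s.
First burn Δv₁ = |v_a − v₁| = 0.59823 km/s.
Circular speed at r₂: v₂ = √(μ/r₂) = 3.14871 km/s.
Transfer-orbit speed at r₂: v_p = √[μ(2/r₂ − 1/a_t)] = 4.12799 km/s.
Second burn Δv₂ = |v₂ − v_p| = 0.97928 km/s.
Δv = Δv₁ + Δv₂ = 0.59823 + 0.97928 = 1.578 km/s.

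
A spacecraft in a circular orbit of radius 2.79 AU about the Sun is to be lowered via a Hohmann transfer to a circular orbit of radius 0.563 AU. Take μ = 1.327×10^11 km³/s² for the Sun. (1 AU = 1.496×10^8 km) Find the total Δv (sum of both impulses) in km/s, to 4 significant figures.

In km: r₁ = 2.79 × 1.496×10^8 = 4.17384×10^8 km; r₂ = 0.563 × 1.496×10^8 = 8.42248×10^7 km.
Semi-major axis of the transfer orbit: a_t = (4.17384×10^8 + 8.42248×10^7)/2 = 2.508044×10^8 km.
Circular speed at r₁: v₁ = √(μ/r₁) = √(1.327×10^11/4.17384×10^8) = 17.831 km/s.
Transfer-orbit speed at r₁ (vis-viva equation): v_a = √[μ(2/r₁ − 1/a_t)] = 10.333 km/s.
First burn Δv₁ = |v_a − v₁| = 7.498 km/s.
At r₂, v₂ = √(μ/r₂) = 39.693 km/s.
Transfer-orbit speed at r₂: v_p = √[μ(2/r₂ − 1/a_t)] = 51.205 km/s.
Second burn Δv₂ = |v₂ − v_p| = 11.51 km/s.
Δv = Δv₁ + Δv₂ = 7.498 + 11.51 = 19.01 km/s.

Δv = 19.01 km/s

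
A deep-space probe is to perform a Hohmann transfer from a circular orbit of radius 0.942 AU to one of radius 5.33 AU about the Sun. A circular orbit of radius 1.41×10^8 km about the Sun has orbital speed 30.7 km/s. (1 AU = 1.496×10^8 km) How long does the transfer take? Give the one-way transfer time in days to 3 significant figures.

t = 1010 days

From the circular-orbit relation v² = μ/r at r = 1.41×10^8 km: μ = v²r = (30.7)² × 1.41×10^8 = 1.32891×10^11 km³/s².
In km: r₁ = 0.942 × 1.496×10^8 = 1.409232×10^8 km; r₂ = 5.33 × 1.496×10^8 = 7.97368×10^8 km.
Transfer-ellipse semi-major axis a_t = (r₁ + r₂)/2 = (1.409232×10^8 + 7.97368×10^8)/2 = 4.691456×10^8 km.
By Kepler's third law the transfer-orbit period is T = 2π√(a_t³/μ), so t = T/2 = 8.757×10^7 s.
Converting: 8.757×10^7 s ÷ 86400 s/day = 1010 days.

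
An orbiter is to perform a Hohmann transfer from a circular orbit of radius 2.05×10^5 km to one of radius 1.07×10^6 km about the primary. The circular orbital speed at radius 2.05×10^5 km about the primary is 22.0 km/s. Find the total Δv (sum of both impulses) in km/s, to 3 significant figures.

Δv = 10.7 km/s

From the circular-orbit relation v² = μ/r at r = 2.05×10^5 km: μ = v²r = (22.0)² × 2.05×10^5 = 9.92200×10^7 km³/s².
Transfer-ellipse semi-major axis a_t = (r₁ + r₂)/2 = (2.050×10^5 + 1.070×10^6)/2 = 6.375×10^5 km.
Circular speed at r₁: v₁ = √(μ/r₁) = √(9.92200×10^7/2.050×10^5) = 22.000 km/s.
On the transfer ellipse at r₁, vis-viva gives v_p = √[μ(2/r₁ − 1/a_t)] = 28.502 km/s.
First burn Δv₁ = |v_p − v₁| = 6.502 km/s.
Circular speed at r₂: v₂ = √(μ/r₂) = 9.630 km/s.
Transfer-orbit speed at r₂: v_a = √[μ(2/r₂ − 1/a_t)] = 5.461 km/s.
Second burn Δv₂ = |v₂ − v_a| = 4.169 km/s.
Total Δv = Δv₁ + Δv₂ = 10.67 km/s.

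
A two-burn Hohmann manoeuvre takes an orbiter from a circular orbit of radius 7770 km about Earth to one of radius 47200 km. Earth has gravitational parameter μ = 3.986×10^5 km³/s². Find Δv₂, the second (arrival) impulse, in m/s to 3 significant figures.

Semi-major axis of the transfer orbit: a_t = (7770 + 47200)/2 = 27485 km.
Circular speed at r = 47200 km: v_c = √(μ/r) = 2.906 km/s.
Transfer-orbit speed at the same r (vis-viva, a = a_t): v_t = √[μ(2/r − 1/a_t)] = 1.545 km/s.
Δv₂ = |v_t − v_c| = |1.545 − 2.906| = 1.361 km/s.

Δv₂ = 1360 m/s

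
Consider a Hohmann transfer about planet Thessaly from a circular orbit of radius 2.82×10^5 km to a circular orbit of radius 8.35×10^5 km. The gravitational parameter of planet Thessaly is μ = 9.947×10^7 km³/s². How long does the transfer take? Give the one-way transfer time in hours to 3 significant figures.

Transfer-ellipse semi-major axis a_t = (r₁ + r₂)/2 = (2.820×10^5 + 8.350×10^5)/2 = 5.585×10^5 km.
Transfer time t = π√(a_t³/μ) = π√((5.585×10^5)³ / 9.947×10^7) = 1.315×10^5 s.
Converting: 1.315×10^5 s ÷ 3600 s/hour = 36.5 hours.

t = 36.5 hours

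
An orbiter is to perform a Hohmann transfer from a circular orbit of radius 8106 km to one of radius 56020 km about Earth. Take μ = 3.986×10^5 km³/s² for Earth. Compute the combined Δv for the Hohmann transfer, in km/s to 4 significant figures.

The Hohmann ellipse has a_t = (r₁ + r₂)/2 = 32063 km.
At r₁ the circular-orbit speed is v₁ = √(μ/r₁) = 7.012 km/s.
Transfer-orbit speed at r₁ (v² = μ(2/r − 1/a)): v_p = √[μ(2/r₁ − 1/a_t)] = 9.269 km/s.
First burn Δv₁ = |v_p − v₁| = 2.257 km/s.
At r₂, v₂ = √(μ/r₂) = 2.667 km/s.
Transfer-orbit speed at r₂: v_a = √[μ(2/r₂ − 1/a_t)] = 1.341 km/s.
Second burn Δv₂ = |v₂ − v_a| = 1.326 km/s.
Δv = Δv₁ + Δv₂ = 2.257 + 1.326 = 3.583 km/s.

Δv = 3.583 km/s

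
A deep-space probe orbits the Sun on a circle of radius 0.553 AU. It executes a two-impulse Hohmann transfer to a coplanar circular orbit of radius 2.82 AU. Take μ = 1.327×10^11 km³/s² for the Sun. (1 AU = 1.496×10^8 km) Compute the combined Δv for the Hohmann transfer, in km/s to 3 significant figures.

Δv = 19.3 km/s

In km: r₁ = 0.553 × 1.496×10^8 = 8.27288×10^7 km; r₂ = 2.82 × 1.496×10^8 = 4.21872×10^8 km.
Transfer-ellipse semi-major axis a_t = (r₁ + r₂)/2 = (8.27288×10^7 + 4.21872×10^8)/2 = 2.523004×10^8 km.
At r₁ the circular-orbit speed is v₁ = √(μ/r₁) = 40.05 km/s.
On the transfer ellipse at r₁, vis-viva equation gives v_p = √[μ(2/r₁ − 1/a_t)] = 51.79 km/s.
First burn Δv₁ = |v_p − v₁| = 11.74 km/s.
Circular speed at r₂: v₂ = √(μ/r₂) = 17.74 km/s.
Transfer-orbit speed at r₂: v_a = √[μ(2/r₂ − 1/a_t)] = 10.16 km/s.
Second burn Δv₂ = |v₂ − v_a| = 7.580 km/s.
Total Δv = Δv₁ + Δv₂ = 19.32 km/s.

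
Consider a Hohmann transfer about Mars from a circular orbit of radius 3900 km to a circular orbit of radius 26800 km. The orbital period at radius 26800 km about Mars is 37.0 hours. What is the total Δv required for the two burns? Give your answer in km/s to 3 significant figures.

Δv = 1.69 km/s

From Kepler's third law T² = 4π²r³/μ at r = 26800 km, T = 37.0 hours = 37.0 × 3600 s = 1.332×10^5 s: μ = 4π²r³/T² = 42830.7 km³/s².
Transfer-ellipse semi-major axis a_t = (r₁ + r₂)/2 = (3900 + 26800)/2 = 15350 km.
Circular speed at r₁: v₁ = √(μ/r₁) = √(42830.7/3900) = 3.314 km/s.
On the transfer ellipse at r₁, vis-viva gives v_p = √[μ(2/r₁ − 1/a_t)] = 4.379 km/s.
First burn Δv₁ = |v_p − v₁| = 1.065 km/s.
At r₂, v₂ = √(μ/r₂) = 1.2642 km/s.
Transfer-orbit speed at r₂: v_a = √[μ(2/r₂ − 1/a_t)] = 0.63722 km/s.
Second burn Δv₂ = |v₂ − v_a| = 0.6270 km/s.
Δv = Δv₁ + Δv₂ = 1.065 + 0.6270 = 1.692 km/s.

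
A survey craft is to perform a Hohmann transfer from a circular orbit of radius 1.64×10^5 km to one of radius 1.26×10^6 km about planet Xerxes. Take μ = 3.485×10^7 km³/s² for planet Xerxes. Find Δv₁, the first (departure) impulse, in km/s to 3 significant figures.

Δv₁ = 4.81 km/s

Semi-major axis of the transfer orbit: a_t = (1.640×10^5 + 1.260×10^6)/2 = 7.120×10^5 km.
Circular speed at r = 1.640×10^5 km: v_c = √(μ/r) = 14.577 km/s.
Vis-viva on the transfer ellipse at r = 1.640×10^5 km gives v_t = √[μ(2/r − 1/a_t)] = 19.392 km/s.
Δv₁ = |v_t − v_c| = |19.392 − 14.577| = 4.815 km/s.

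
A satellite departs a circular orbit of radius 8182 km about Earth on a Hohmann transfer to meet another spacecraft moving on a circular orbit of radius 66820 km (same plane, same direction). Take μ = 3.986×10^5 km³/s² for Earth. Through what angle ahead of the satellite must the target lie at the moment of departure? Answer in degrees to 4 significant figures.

φ = 104.3°

Semi-major axis of the transfer orbit: a_t = (8182 + 66820)/2 = 37501 km.
The half-period of the transfer ellipse is t = π√(a_t³/μ) = 36140 s.
The target's mean motion on its circular orbit is ω₂ = √(μ/r₂³) = 3.655×10^-5 rad/s.
Angle swept by the target during transfer: ω₂·t = 1.3209 rad = 75.68°.
The satellite traverses 180° on the transfer ellipse, so the target must lead by 180° − 75.68° = 104.3°.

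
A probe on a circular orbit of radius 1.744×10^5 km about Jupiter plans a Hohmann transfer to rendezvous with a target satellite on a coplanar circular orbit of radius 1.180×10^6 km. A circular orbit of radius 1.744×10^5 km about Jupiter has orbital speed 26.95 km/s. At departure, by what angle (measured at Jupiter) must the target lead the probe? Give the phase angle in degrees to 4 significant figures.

From the circular-orbit relation v² = μ/r at r = 1.744×10^5 km: μ = v²r = (26.95)² × 1.744×10^5 = 1.26667×10^8 km³/s².
Transfer-ellipse semi-major axis a_t = (r₁ + r₂)/2 = (1.744×10^5 + 1.180×10^6)/2 = 6.772×10^5 km.
Transfer time t = π√(a_t³/μ) = 1.555583×10^5 s.
Target angular speed ω₂ = √(μ/r₂³) = 8.780293×10^-6 rad/s.
Angle swept by the target during transfer: ω₂·t = 1.36585 rad = 78.26°.
Arrival is 180° from departure on the ellipse, so φ = 180° − 78.26° = 101.7°.

φ = 101.7°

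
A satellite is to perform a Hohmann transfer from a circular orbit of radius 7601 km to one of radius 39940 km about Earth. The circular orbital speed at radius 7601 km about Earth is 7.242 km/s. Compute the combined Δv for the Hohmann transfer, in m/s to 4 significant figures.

Δv = 3518 m/s

From the circular-orbit relation v² = μ/r at r = 7601 km: μ = v²r = (7.242)² × 7601 = 3.98646×10^5 km³/s².
The Hohmann ellipse has a_t = (r₁ + r₂)/2 = 23770.5 km.
At r₁ the circular-orbit speed is v₁ = √(μ/r₁) = 7.242 km/s.
On the transfer ellipse at r₁, vis-viva gives v_p = √[μ(2/r₁ − 1/a_t)] = 9.387 km/s.
First burn Δv₁ = |v_p − v₁| = 2.145 km/s.
At r₂, v₂ = √(μ/r₂) = 3.1593 km/s.
Transfer-orbit speed at r₂: v_a = √[μ(2/r₂ − 1/a_t)] = 1.7865 km/s.
Second burn Δv₂ = |v₂ − v_a| = 1.373 km/s.
Δv = Δv₁ + Δv₂ = 2.145 + 1.373 = 3.518 km/s.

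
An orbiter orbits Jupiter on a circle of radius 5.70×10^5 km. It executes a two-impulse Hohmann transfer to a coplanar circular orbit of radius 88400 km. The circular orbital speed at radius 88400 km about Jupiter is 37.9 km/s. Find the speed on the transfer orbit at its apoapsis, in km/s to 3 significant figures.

From the circular-orbit relation v² = μ/r at r = 88400 km: μ = v²r = (37.9)² × 88400 = 1.26979×10^8 km³/s².
Semi-major axis of the transfer orbit: a_t = (5.700×10^5 + 88400)/2 = 3.292×10^5 km.
At apoapsis, r = 5.700×10^5 km.
Vis-viva: v = √[μ(2/r − 1/a_t)] = √[1.26979×10^8 × (2/5.700×10^5 − 1/3.292×10^5)] = 7.734 km/s.

v = 7.73 km/s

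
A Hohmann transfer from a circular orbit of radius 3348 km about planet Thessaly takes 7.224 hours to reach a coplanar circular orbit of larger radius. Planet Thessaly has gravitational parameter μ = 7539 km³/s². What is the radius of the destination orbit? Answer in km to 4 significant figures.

r₂ = 12700 km

Transfer time t = 7.224 hours = 26006.4 s, and t = π√(a_t³/μ).
So a_t = (μ t²/π²)^(1/3) = (7539 × (26006.4)² / π²)^(1/3) = 8024.0 km.
Since a_t = (r₁ + r₂)/2, r₂ = 2a_t − r₁ = 2×8024.0 − 3348 = 12700 km.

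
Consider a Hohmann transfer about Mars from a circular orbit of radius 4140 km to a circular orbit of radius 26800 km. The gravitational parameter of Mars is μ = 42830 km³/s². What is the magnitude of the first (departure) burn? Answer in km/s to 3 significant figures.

Δv₁ = 1.02 km/s

The Hohmann ellipse has a_t = (r₁ + r₂)/2 = 15470 km.
On the circular orbit at r = 4140 km, v_c = √(μ/r) = 3.216 km/s.
Vis-viva on the transfer ellipse at r = 4140 km gives v_t = √[μ(2/r − 1/a_t)] = 4.233 km/s.
Δv₁ = |v_t − v_c| = |4.233 − 3.216| = 1.017 km/s.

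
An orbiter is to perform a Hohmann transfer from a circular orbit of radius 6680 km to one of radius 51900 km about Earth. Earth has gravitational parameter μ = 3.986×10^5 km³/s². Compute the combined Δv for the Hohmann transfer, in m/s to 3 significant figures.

Δv = 4010 m/s

Transfer-ellipse semi-major axis a_t = (r₁ + r₂)/2 = (6680 + 51900)/2 = 29290 km.
At r₁ the circular-orbit speed is v₁ = √(μ/r₁) = 7.7247 km/s.
On the transfer ellipse at r₁, v² = μ(2/r − 1/a) gives v_p = √[μ(2/r₁ − 1/a_t)] = 10.283 km/s.
First burn Δv₁ = |v_p − v₁| = 2.558 km/s.
At r₂, v₂ = √(μ/r₂) = 2.771 km/s.
Transfer-orbit speed at r₂: v_a = √[μ(2/r₂ − 1/a_t)] = 1.323 km/s.
Second burn Δv₂ = |v₂ − v_a| = 1.448 km/s.
Total Δv = Δv₁ + Δv₂ = 4.006 km/s.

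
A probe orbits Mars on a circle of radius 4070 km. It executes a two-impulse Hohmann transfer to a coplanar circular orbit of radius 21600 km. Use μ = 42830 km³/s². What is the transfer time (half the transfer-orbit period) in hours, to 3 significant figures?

t = 6.13 hours

Transfer-ellipse semi-major axis a_t = (r₁ + r₂)/2 = (4070 + 21600)/2 = 12835 km.
By Kepler's third law the transfer-orbit period is T = 2π√(a_t³/μ), so t = T/2 = 22070 s.
Converting: 22070 s ÷ 3600 s/hour = 6.13 hours.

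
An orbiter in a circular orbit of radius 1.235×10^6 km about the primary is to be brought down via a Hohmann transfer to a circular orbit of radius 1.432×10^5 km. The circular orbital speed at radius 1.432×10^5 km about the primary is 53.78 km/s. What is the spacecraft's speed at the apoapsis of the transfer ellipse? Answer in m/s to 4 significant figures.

From the circular-orbit relation v² = μ/r at r = 1.432×10^5 km: μ = v²r = (53.78)² × 1.432×10^5 = 4.14176×10^8 km³/s².
The Hohmann ellipse has a_t = (r₁ + r₂)/2 = 6.891×10^5 km.
The apoapsis of the transfer ellipse is at r = 1.235×10^6 km.
From the vis-viva equation, v = √[μ(2/r − 1/a_t)] = 8.348 km/s.

v = 8348 m/s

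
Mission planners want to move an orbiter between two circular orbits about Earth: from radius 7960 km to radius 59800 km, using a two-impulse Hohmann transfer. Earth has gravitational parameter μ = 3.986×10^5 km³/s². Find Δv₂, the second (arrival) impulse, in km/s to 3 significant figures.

Transfer-ellipse semi-major axis a_t = (r₁ + r₂)/2 = (7960 + 59800)/2 = 33880 km.
On the circular orbit at r = 59800 km, v_c = √(μ/r) = 2.5818 km/s.
Transfer-orbit speed at the same r (vis-viva, a = a_t): v_t = √[μ(2/r − 1/a_t)] = 1.2514 km/s.
Δv₂ = |v_t − v_c| = |1.2514 − 2.5818| = 1.330 km/s.

Δv₂ = 1.33 km/s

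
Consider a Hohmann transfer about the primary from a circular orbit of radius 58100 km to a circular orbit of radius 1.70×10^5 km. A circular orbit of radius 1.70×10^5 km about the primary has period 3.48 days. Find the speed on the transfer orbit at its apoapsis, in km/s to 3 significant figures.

From Kepler's third law T² = 4π²r³/μ at r = 1.70×10^5 km, T = 3.48 days = 3.48 × 86400 s = 3.00672×10^5 s: μ = 4π²r³/T² = 2.14546×10^6 km³/s².
Transfer-ellipse semi-major axis a_t = (r₁ + r₂)/2 = (58100 + 1.700×10^5)/2 = 1.1405×10^5 km.
The apoapsis of the transfer ellipse is at r = 1.700×10^5 km.
From the vis-viva equation, v = √[μ(2/r − 1/a_t)] = 2.536 km/s.

v = 2.54 km/s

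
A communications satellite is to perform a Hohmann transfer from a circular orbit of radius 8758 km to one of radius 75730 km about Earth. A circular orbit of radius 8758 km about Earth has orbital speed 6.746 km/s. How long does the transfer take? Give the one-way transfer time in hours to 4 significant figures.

t = 12.00 hours

From the circular-orbit relation v² = μ/r at r = 8758 km: μ = v²r = (6.746)² × 8758 = 3.98564×10^5 km³/s².
The Hohmann ellipse has a_t = (r₁ + r₂)/2 = 42244 km.
Transfer time t = π√(a_t³/μ) = π√((42244)³ / 3.98564×10^5) = 43210 s.
Converting: 43210 s ÷ 3600 s/hour = 12.00 hours.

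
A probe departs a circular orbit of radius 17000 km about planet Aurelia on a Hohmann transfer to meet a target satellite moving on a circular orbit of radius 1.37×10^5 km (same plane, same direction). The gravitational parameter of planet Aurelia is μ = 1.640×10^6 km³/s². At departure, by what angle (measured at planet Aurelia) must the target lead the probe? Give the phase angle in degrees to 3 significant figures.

φ = 104°

The Hohmann ellipse has a_t = (r₁ + r₂)/2 = 77000 km.
Transfer time t = π√(a_t³/μ) = 52416.0 s.
Target angular speed ω₂ = √(μ/r₂³) = 2.52546×10^-5 rad/s.
Angle swept by the target during transfer: ω₂·t = 1.32375 rad = 75.85°.
Arrival is 180° from departure on the ellipse, so φ = 180° − 75.85° = 104°.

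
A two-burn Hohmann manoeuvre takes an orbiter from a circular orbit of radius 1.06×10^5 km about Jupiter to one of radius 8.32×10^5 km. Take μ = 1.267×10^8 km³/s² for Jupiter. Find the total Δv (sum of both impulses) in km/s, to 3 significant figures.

Δv = 17.9 km/s

The Hohmann ellipse has a_t = (r₁ + r₂)/2 = 4.690×10^5 km.
At r₁ the circular-orbit speed is v₁ = √(μ/r₁) = 34.57 km/s.
On the transfer ellipse at r₁, v² = μ(2/r − 1/a) gives v_p = √[μ(2/r₁ − 1/a_t)] = 46.05 km/s.
First burn Δv₁ = |v_p − v₁| = 11.48 km/s.
At r₂, v₂ = √(μ/r₂) = 12.3403 km/s.
Transfer-orbit speed at r₂: v_a = √[μ(2/r₂ − 1/a_t)] = 5.86669 km/s.
Second burn Δv₂ = |v₂ − v_a| = 6.474 km/s.
Total Δv = Δv₁ + Δv₂ = 17.95 km/s.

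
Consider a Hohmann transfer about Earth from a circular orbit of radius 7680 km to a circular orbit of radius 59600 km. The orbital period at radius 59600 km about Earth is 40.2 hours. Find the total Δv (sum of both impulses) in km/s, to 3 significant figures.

Δv = 3.74 km/s

From Kepler's third law T² = 4π²r³/μ at r = 59600 km, T = 40.2 hours = 40.2 × 3600 s = 1.4472×10^5 s: μ = 4π²r³/T² = 3.99063×10^5 km³/s².
Semi-major axis of the transfer orbit: a_t = (7680 + 59600)/2 = 33640 km.
Circular speed at r₁: v₁ = √(μ/r₁) = √(3.99063×10^5/7680) = 7.2084 km/s.
On the transfer ellipse at r₁, v² = μ(2/r − 1/a) gives v_p = √[μ(2/r₁ − 1/a_t)] = 9.5948 km/s.
First burn Δv₁ = |v_p − v₁| = 2.3864 km/s.
At r₂, v₂ = √(μ/r₂) = 2.5876 km/s.
Transfer-orbit speed at r₂: v_a = √[μ(2/r₂ − 1/a_t)] = 1.2364 km/s.
Second burn Δv₂ = |v₂ − v_a| = 1.3512 km/s.
Total Δv = Δv₁ + Δv₂ = 3.738 km/s.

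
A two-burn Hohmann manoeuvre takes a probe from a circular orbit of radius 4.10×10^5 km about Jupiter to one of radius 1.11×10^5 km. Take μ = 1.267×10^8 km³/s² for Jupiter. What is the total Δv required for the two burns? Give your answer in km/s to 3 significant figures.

Δv = 14.7 km/s

Semi-major axis of the transfer orbit: a_t = (4.100×10^5 + 1.110×10^5)/2 = 2.605×10^5 km.
Circular speed at r₁: v₁ = √(μ/r₁) = √(1.267×10^8/4.100×10^5) = 17.579 km/s.
On the transfer ellipse at r₁, vis-viva gives v_a = √[μ(2/r₁ − 1/a_t)] = 11.475 km/s.
First burn Δv₁ = |v_a − v₁| = 6.104 km/s.
Circular speed at r₂: v₂ = √(μ/r₂) = 33.79 km/s.
Transfer-orbit speed at r₂: v_p = √[μ(2/r₂ − 1/a_t)] = 42.39 km/s.
Second burn Δv₂ = |v₂ − v_p| = 8.600 km/s.
Δv = Δv₁ + Δv₂ = 6.104 + 8.600 = 14.70 km/s.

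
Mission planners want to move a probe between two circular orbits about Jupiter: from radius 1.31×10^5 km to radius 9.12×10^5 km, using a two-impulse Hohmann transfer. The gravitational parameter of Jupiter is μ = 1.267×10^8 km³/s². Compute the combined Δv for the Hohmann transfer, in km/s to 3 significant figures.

Δv = 15.9 km/s

The Hohmann ellipse has a_t = (r₁ + r₂)/2 = 5.215×10^5 km.
Circular speed at r₁: v₁ = √(μ/r₁) = √(1.267×10^8/1.310×10^5) = 31.10 km/s.
On the transfer ellipse at r₁, vis-viva gives v_p = √[μ(2/r₁ − 1/a_t)] = 41.13 km/s.
First burn Δv₁ = |v_p − v₁| = 10.03 km/s.
At r₂, v₂ = √(μ/r₂) = 11.7867 km/s.
Transfer-orbit speed at r₂: v_a = √[μ(2/r₂ − 1/a_t)] = 5.90744 km/s.
Second burn Δv₂ = |v₂ − v_a| = 5.879 km/s.
Total Δv = Δv₁ + Δv₂ = 15.91 km/s.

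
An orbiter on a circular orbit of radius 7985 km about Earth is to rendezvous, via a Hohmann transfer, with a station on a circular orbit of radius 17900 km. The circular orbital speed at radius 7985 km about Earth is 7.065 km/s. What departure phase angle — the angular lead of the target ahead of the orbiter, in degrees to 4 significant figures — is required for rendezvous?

From the circular-orbit relation v² = μ/r at r = 7985 km: μ = v²r = (7.065)² × 7985 = 3.98565×10^5 km³/s².
The Hohmann ellipse has a_t = (r₁ + r₂)/2 = 12942.5 km.
Transfer time t = π√(a_t³/μ) = 7327.0 s.
The target's mean motion on its circular orbit is ω₂ = √(μ/r₂³) = 2.6361×10^-4 rad/s.
Angle swept by the target during transfer: ω₂·t = 1.9315 rad = 110.67°.
Arrival is 180° from departure on the ellipse, so φ = 180° − 110.67° = 69.33°.

φ = 69.33°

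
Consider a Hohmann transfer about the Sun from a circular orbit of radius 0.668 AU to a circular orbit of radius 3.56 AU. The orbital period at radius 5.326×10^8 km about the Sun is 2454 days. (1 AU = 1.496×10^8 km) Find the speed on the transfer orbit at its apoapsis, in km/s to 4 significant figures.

From Kepler's third law T² = 4π²r³/μ at r = 5.326×10^8 km, T = 2454 days = 2454 × 86400 s = 2.120256×10^8 s: μ = 4π²r³/T² = 1.32674×10^11 km³/s².
In km: r₁ = 0.668 × 1.496×10^8 = 9.99328×10^7 km; r₂ = 3.56 × 1.496×10^8 = 5.32576×10^8 km.
Transfer-ellipse semi-major axis a_t = (r₁ + r₂)/2 = (9.99328×10^7 + 5.32576×10^8)/2 = 3.162544×10^8 km.
At apoapsis, r = 5.32576×10^8 km.
Applying v² = μ(2/r − 1/a_t): v = 8.872 km/s.

v = 8.872 km/s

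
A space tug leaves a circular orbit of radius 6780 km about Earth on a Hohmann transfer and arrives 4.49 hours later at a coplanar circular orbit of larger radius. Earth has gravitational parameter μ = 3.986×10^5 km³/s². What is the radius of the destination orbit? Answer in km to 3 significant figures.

Transfer time t = 4.49 hours = 16164 s, and t = π√(a_t³/μ).
So a_t = (μ t²/π²)^(1/3) = (3.986×10^5 × (16164)² / π²)^(1/3) = 21934 km.
Since a_t = (r₁ + r₂)/2, r₂ = 2a_t − r₁ = 2×21934 − 6780 = 37088 km.

r₂ = 37100 km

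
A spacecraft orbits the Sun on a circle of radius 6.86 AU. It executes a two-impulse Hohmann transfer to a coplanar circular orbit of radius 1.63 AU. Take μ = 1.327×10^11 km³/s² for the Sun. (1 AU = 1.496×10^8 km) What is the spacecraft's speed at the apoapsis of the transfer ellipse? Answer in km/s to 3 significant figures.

v = 7.05 km/s

In km: r₁ = 6.86 × 1.496×10^8 = 1.026256×10^9 km; r₂ = 1.63 × 1.496×10^8 = 2.43848×10^8 km.
The Hohmann ellipse has a_t = (r₁ + r₂)/2 = 6.35052×10^8 km.
The apoapsis of the transfer ellipse is at r = 1.026256×10^9 km.
Vis-viva: v = √[μ(2/r − 1/a_t)] = √[1.327×10^11 × (2/1.026256×10^9 − 1/6.35052×10^8)] = 7.046 km/s.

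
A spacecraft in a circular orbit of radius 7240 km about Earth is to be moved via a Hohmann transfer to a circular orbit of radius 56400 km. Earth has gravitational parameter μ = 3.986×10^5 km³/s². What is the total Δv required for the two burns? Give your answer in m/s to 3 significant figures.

Δv = 3850 m/s

The Hohmann ellipse has a_t = (r₁ + r₂)/2 = 31820 km.
At r₁ the circular-orbit speed is v₁ = √(μ/r₁) = 7.4199 km/s.
On the transfer ellipse at r₁, v² = μ(2/r − 1/a) gives v_p = √[μ(2/r₁ − 1/a_t)] = 9.8785 km/s.
First burn Δv₁ = |v_p − v₁| = 2.459 km/s.
At r₂, v₂ = √(μ/r₂) = 2.658 km/s.
Transfer-orbit speed at r₂: v_a = √[μ(2/r₂ − 1/a_t)] = 1.268 km/s.
Second burn Δv₂ = |v₂ − v_a| = 1.390 km/s.
Δv = Δv₁ + Δv₂ = 2.459 + 1.390 = 3.849 km/s.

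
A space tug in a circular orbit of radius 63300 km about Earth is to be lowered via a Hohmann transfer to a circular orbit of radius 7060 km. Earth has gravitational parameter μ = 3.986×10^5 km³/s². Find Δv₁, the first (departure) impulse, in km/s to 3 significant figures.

Δv₁ = 1.39 km/s

Transfer-ellipse semi-major axis a_t = (r₁ + r₂)/2 = (63300 + 7060)/2 = 35180 km.
On the circular orbit at r = 63300 km, v_c = √(μ/r) = 2.509 km/s.
Vis-viva on the transfer ellipse at r = 63300 km gives v_t = √[μ(2/r − 1/a_t)] = 1.124 km/s.
Δv₁ = |v_t − v_c| = |1.124 − 2.509| = 1.385 km/s.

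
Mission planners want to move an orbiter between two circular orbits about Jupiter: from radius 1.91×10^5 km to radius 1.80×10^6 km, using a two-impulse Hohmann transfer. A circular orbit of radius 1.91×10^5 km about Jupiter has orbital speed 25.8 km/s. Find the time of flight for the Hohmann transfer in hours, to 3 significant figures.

From the circular-orbit relation v² = μ/r at r = 1.91×10^5 km: μ = v²r = (25.8)² × 1.91×10^5 = 1.27137×10^8 km³/s².
Semi-major axis of the transfer orbit: a_t = (1.910×10^5 + 1.800×10^6)/2 = 9.955×10^5 km.
By Kepler's third law the transfer-orbit period is T = 2π√(a_t³/μ), so t = T/2 = 2.767×10^5 s.
Converting: 2.767×10^5 s ÷ 3600 s/hour = 76.9 hours.

t = 76.9 hours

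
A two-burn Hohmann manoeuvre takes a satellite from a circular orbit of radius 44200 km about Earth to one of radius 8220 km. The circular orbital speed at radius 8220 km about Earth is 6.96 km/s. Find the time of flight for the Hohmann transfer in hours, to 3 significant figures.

t = 5.87 hours

From the circular-orbit relation v² = μ/r at r = 8220 km: μ = v²r = (6.96)² × 8220 = 3.98190×10^5 km³/s².
Semi-major axis of the transfer orbit: a_t = (44200 + 8220)/2 = 26210 km.
Transfer time t = π√(a_t³/μ) = π√((26210)³ / 3.98190×10^5) = 21130 s.
Converting: 21130 s ÷ 3600 s/hour = 5.87 hours.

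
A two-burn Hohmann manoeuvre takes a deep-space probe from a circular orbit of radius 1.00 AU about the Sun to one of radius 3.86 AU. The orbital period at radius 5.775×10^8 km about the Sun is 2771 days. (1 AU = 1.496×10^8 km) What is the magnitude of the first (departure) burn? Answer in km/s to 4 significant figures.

From Kepler's third law T² = 4π²r³/μ at r = 5.775×10^8 km, T = 2771 days = 2771 × 86400 s = 2.394144×10^8 s: μ = 4π²r³/T² = 1.32652×10^11 km³/s².
In km: r₁ = 1.00 × 1.496×10^8 = 1.496×10^8 km; r₂ = 3.86 × 1.496×10^8 = 5.77456×10^8 km.
Semi-major axis of the transfer orbit: a_t = (1.496×10^8 + 5.77456×10^8)/2 = 3.63528×10^8 km.
Circular speed at r = 1.496×10^8 km: v_c = √(μ/r) = 29.7777 km/s.
Transfer-orbit speed at the same r (vis-viva, a = a_t): v_t = √[μ(2/r − 1/a_t)] = 37.5303 km/s.
Δv₁ = |v_t − v_c| = |37.5303 − 29.7777| = 7.753 km/s.

Δv₁ = 7.753 km/s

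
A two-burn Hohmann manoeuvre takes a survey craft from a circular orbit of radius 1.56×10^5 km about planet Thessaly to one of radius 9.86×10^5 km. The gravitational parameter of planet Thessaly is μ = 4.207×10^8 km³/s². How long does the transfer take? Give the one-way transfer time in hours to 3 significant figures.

The Hohmann ellipse has a_t = (r₁ + r₂)/2 = 5.710×10^5 km.
By Kepler's third law the transfer-orbit period is T = 2π√(a_t³/μ), so t = T/2 = 66090 s.
Converting: 66090 s ÷ 3600 s/hour = 18.4 hours.

t = 18.4 hours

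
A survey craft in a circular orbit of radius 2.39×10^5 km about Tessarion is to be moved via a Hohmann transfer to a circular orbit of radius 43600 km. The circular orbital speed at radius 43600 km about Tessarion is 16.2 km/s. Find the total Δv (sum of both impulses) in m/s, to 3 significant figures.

Δv = 7940 m/s

From the circular-orbit relation v² = μ/r at r = 43600 km: μ = v²r = (16.2)² × 43600 = 1.14424×10^7 km³/s².
The Hohmann ellipse has a_t = (r₁ + r₂)/2 = 1.413×10^5 km.
Circular speed at r₁: v₁ = √(μ/r₁) = √(1.14424×10^7/2.390×10^5) = 6.9193 km/s.
On the transfer ellipse at r₁, vis-viva equation gives v_a = √[μ(2/r₁ − 1/a_t)] = 3.8435 km/s.
First burn Δv₁ = |v_a − v₁| = 3.076 km/s.
Circular speed at r₂: v₂ = √(μ/r₂) = 16.200 km/s.
Transfer-orbit speed at r₂: v_p = √[μ(2/r₂ − 1/a_t)] = 21.069 km/s.
Second burn Δv₂ = |v₂ − v_p| = 4.869 km/s.
Δv = Δv₁ + Δv₂ = 3.076 + 4.869 = 7.945 km/s.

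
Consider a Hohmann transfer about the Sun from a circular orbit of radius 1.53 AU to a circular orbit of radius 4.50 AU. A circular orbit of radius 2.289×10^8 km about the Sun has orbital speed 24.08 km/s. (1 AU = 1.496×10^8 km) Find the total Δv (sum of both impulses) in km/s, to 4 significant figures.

Δv = 9.377 km/s

From the circular-orbit relation v² = μ/r at r = 2.289×10^8 km: μ = v²r = (24.08)² × 2.289×10^8 = 1.32727×10^11 km³/s².
In km: r₁ = 1.53 × 1.496×10^8 = 2.28888×10^8 km; r₂ = 4.50 × 1.496×10^8 = 6.732×10^8 km.
The Hohmann ellipse has a_t = (r₁ + r₂)/2 = 4.51044×10^8 km.
Circular speed at r₁: v₁ = √(μ/r₁) = √(1.32727×10^11/2.28888×10^8) = 24.08063 km/s.
On the transfer ellipse at r₁, v² = μ(2/r − 1/a) gives v_p = √[μ(2/r₁ − 1/a_t)] = 29.41917 km/s.
First burn Δv₁ = |v_p − v₁| = 5.3385 km/s.
At r₂, v₂ = √(μ/r₂) = 14.0413 km/s.
Transfer-orbit speed at r₂: v_a = √[μ(2/r₂ − 1/a_t)] = 10.0025 km/s.
Second burn Δv₂ = |v₂ − v_a| = 4.0388 km/s.
Δv = Δv₁ + Δv₂ = 5.3385 + 4.0388 = 9.377 km/s.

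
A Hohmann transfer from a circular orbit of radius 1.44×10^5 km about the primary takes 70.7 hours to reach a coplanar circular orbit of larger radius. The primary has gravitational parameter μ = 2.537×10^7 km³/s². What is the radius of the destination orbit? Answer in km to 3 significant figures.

Transfer time t = 70.7 hours = 2.5452×10^5 s, and t = π√(a_t³/μ).
So a_t = (μ t²/π²)^(1/3) = (2.537×10^7 × (2.5452×10^5)² / π²)^(1/3) = 5.5016×10^5 km.
Since a_t = (r₁ + r₂)/2, r₂ = 2a_t − r₁ = 2×5.5016×10^5 − 1.440×10^5 = 9.5632×10^5 km.

r₂ = 9.56×10^5 km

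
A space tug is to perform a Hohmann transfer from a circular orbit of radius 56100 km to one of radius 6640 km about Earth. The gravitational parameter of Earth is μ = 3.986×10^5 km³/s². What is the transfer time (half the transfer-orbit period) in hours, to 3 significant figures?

t = 7.68 hours

Transfer-ellipse semi-major axis a_t = (r₁ + r₂)/2 = (56100 + 6640)/2 = 31370 km.
Half the transfer-orbit period gives t = π√(a_t³/μ) = 27650 s.
Converting: 27650 s ÷ 3600 s/hour = 7.68 hours.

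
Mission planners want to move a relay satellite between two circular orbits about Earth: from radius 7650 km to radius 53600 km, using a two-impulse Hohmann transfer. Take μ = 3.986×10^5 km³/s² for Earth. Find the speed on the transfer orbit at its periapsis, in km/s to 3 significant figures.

Transfer-ellipse semi-major axis a_t = (r₁ + r₂)/2 = (7650 + 53600)/2 = 30625 km.
At periapsis, r = 7650 km.
Vis-viva: v = √[μ(2/r − 1/a_t)] = √[3.986×10^5 × (2/7650 − 1/30625)] = 9.550 km/s.

v = 9.55 km/s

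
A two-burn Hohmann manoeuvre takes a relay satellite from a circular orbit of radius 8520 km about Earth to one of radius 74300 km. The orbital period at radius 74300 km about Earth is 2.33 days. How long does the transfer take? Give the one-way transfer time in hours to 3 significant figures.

t = 11.6 hours

From Kepler's third law T² = 4π²r³/μ at r = 74300 km, T = 2.33 days = 2.33 × 86400 s = 2.01312×10^5 s: μ = 4π²r³/T² = 3.99564×10^5 km³/s².
The Hohmann ellipse has a_t = (r₁ + r₂)/2 = 41410 km.
By Kepler's third law the transfer-orbit period is T = 2π√(a_t³/μ), so t = T/2 = 41880 s.
Converting: 41880 s ÷ 3600 s/hour = 11.6 hours.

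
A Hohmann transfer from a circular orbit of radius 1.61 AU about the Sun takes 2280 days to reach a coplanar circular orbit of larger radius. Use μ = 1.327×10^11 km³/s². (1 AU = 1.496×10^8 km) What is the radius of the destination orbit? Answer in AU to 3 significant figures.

r₂ = 9.15 AU

In km: r₁ = 1.61 × 1.496×10^8 = 2.40856×10^8 km.
Transfer time t = 2280 days = 1.96992×10^8 s, and t = π√(a_t³/μ).
So a_t = (μ t²/π²)^(1/3) = (1.327×10^11 × (1.96992×10^8)² / π²)^(1/3) = 8.0505×10^8 km.
Since a_t = (r₁ + r₂)/2, r₂ = 2a_t − r₁ = 2×8.0505×10^8 − 2.40856×10^8 = 1.369244×10^9 km.
In AU: r₂ = 1.369244×10^9 / 1.496×10^8 = 9.15 AU.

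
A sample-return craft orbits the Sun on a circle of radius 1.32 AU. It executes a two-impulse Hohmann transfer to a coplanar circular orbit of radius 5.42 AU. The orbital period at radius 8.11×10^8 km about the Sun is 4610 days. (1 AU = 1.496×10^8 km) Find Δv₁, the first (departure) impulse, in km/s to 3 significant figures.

From Kepler's third law T² = 4π²r³/μ at r = 8.11×10^8 km, T = 4610 days = 4610 × 86400 s = 3.98304×10^8 s: μ = 4π²r³/T² = 1.32737×10^11 km³/s².
In km: r₁ = 1.32 × 1.496×10^8 = 1.97472×10^8 km; r₂ = 5.42 × 1.496×10^8 = 8.10832×10^8 km.
The Hohmann ellipse has a_t = (r₁ + r₂)/2 = 5.04152×10^8 km.
Circular speed at r = 1.97472×10^8 km: v_c = √(μ/r) = 25.9265 km/s.
Vis-viva on the transfer ellipse at r = 1.97472×10^8 km gives v_t = √[μ(2/r − 1/a_t)] = 32.8797 km/s.
Δv₁ = |v_t − v_c| = |32.8797 − 25.9265| = 6.953 km/s.

Δv₁ = 6.95 km/s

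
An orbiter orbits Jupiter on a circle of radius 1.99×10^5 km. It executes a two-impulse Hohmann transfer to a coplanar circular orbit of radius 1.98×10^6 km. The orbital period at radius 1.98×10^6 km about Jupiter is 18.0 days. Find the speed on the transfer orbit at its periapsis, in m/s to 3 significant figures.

From Kepler's third law T² = 4π²r³/μ at r = 1.98×10^6 km, T = 18.0 days = 18.0 × 86400 s = 1.5552×10^6 s: μ = 4π²r³/T² = 1.26702×10^8 km³/s².
Transfer-ellipse semi-major axis a_t = (r₁ + r₂)/2 = (1.990×10^5 + 1.980×10^6)/2 = 1.0895×10^6 km.
The periapsis of the transfer ellipse is at r = 1.990×10^5 km.
From the vis-viva equation, v = √[μ(2/r − 1/a_t)] = 34.02 km/s.

v = 34000 m/s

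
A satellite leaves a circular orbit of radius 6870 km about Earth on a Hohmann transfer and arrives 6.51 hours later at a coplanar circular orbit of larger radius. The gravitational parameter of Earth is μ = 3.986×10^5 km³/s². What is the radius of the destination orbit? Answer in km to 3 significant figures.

Transfer time t = 6.51 hours = 23436 s, and t = π√(a_t³/μ).
So a_t = (μ t²/π²)^(1/3) = (3.986×10^5 × (23436)² / π²)^(1/3) = 28098 km.
Since a_t = (r₁ + r₂)/2, r₂ = 2a_t − r₁ = 2×28098 − 6870 = 49326 km.

r₂ = 49300 km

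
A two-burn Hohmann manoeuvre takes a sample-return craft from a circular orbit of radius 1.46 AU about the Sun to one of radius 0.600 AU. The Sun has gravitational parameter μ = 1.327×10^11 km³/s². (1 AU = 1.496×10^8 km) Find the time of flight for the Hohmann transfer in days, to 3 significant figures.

t = 191 days

In km: r₁ = 1.46 × 1.496×10^8 = 2.18416×10^8 km; r₂ = 0.600 × 1.496×10^8 = 8.976×10^7 km.
Semi-major axis of the transfer orbit: a_t = (2.18416×10^8 + 8.976×10^7)/2 = 1.54088×10^8 km.
Half the transfer-orbit period gives t = π√(a_t³/μ) = 1.650×10^7 s.
Converting: 1.650×10^7 s ÷ 86400 s/day = 191 days.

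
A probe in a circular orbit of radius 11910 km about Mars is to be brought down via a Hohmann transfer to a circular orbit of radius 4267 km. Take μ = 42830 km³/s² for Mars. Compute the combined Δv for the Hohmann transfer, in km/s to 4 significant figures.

Δv = 1.195 km/s

Semi-major axis of the transfer orbit: a_t = (11910 + 4267)/2 = 8088.5 km.
At r₁ the circular-orbit speed is v₁ = √(μ/r₁) = 1.896 km/s.
On the transfer ellipse at r₁, v² = μ(2/r − 1/a) gives v_a = √[μ(2/r₁ − 1/a_t)] = 1.377 km/s.
First burn Δv₁ = |v_a − v₁| = 0.5190 km/s.
Circular speed at r₂: v₂ = √(μ/r₂) = 3.1682 km/s.
Transfer-orbit speed at r₂: v_p = √[μ(2/r₂ − 1/a_t)] = 3.8445 km/s.
Second burn Δv₂ = |v₂ − v_p| = 0.6763 km/s.
Total Δv = Δv₁ + Δv₂ = 1.195 km/s.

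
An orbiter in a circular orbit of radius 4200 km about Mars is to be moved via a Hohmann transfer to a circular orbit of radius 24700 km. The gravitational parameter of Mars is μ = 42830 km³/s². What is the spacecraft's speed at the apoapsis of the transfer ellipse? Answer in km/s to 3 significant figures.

Transfer-ellipse semi-major axis a_t = (r₁ + r₂)/2 = (4200 + 24700)/2 = 14450 km.
At apoapsis, r = 24700 km.
Applying v² = μ(2/r − 1/a_t): v = 0.7099 km/s.

v = 0.710 km/s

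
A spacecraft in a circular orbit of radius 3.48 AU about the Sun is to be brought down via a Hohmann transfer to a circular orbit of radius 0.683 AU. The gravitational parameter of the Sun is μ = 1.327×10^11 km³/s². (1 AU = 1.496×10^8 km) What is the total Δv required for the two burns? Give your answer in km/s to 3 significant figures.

Δv = 17.4 km/s

In km: r₁ = 3.48 × 1.496×10^8 = 5.20608×10^8 km; r₂ = 0.683 × 1.496×10^8 = 1.021768×10^8 km.
Transfer-ellipse semi-major axis a_t = (r₁ + r₂)/2 = (5.20608×10^8 + 1.021768×10^8)/2 = 3.113924×10^8 km.
At r₁ the circular-orbit speed is v₁ = √(μ/r₁) = 15.965 km/s.
Transfer-orbit speed at r₁ (vis-viva): v_a = √[μ(2/r₁ − 1/a_t)] = 9.1454 km/s.
First burn Δv₁ = |v_a − v₁| = 6.820 km/s.
Circular speed at r₂: v₂ = √(μ/r₂) = 36.04 km/s.
Transfer-orbit speed at r₂: v_p = √[μ(2/r₂ − 1/a_t)] = 46.60 km/s.
Second burn Δv₂ = |v₂ − v_p| = 10.56 km/s.
Total Δv = Δv₁ + Δv₂ = 17.38 km/s.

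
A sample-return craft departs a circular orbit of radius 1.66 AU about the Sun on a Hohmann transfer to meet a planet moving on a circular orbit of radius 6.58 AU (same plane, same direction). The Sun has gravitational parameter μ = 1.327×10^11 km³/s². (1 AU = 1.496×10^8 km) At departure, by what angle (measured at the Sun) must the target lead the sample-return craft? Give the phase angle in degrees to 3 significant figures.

φ = 90.8°

In km: r₁ = 1.66 × 1.496×10^8 = 2.48336×10^8 km; r₂ = 6.58 × 1.496×10^8 = 9.84368×10^8 km.
The Hohmann ellipse has a_t = (r₁ + r₂)/2 = 6.16352×10^8 km.
Transfer time t = π√(a_t³/μ) = 1.3196×10^8 s.
The target's mean motion on its circular orbit is ω₂ = √(μ/r₂³) = 1.1795×10^-8 rad/s.
Angle swept by the target during transfer: ω₂·t = 1.5565 rad = 89.18°.
The sample-return craft traverses 180° on the transfer ellipse, so the target must lead by 180° − 89.18° = 90.8°.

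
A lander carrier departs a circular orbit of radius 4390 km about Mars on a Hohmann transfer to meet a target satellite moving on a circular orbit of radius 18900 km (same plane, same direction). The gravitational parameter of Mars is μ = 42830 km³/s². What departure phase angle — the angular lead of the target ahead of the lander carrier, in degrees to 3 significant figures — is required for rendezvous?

φ = 92.9°

Transfer-ellipse semi-major axis a_t = (r₁ + r₂)/2 = (4390 + 18900)/2 = 11645 km.
The half-period of the transfer ellipse is t = π√(a_t³/μ) = 19076 s.
The target's mean motion on its circular orbit is ω₂ = √(μ/r₂³) = 7.9649×10^-5 rad/s.
Angle swept by the target during transfer: ω₂·t = 1.51938 rad = 87.054°.
Arrival is 180° from departure on the ellipse, so φ = 180° − 87.054° = 92.9°.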